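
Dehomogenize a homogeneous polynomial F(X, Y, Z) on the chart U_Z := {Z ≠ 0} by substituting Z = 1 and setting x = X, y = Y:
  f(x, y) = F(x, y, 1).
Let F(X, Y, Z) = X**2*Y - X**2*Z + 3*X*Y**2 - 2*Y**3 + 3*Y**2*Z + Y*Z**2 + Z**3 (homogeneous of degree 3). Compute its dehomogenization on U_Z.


f(x, y) = x**2*y - x**2 + 3*x*y**2 - 2*y**3 + 3*y**2 + y + 1

On U_Z we set Z = 1. Each monomial c·X^i·Y^j·Z^k in F becomes c·x^i·y^j·1^k = c·x^i·y^j.
Substituting Z = 1: F(X, Y, 1) = x**2*y - x**2 + 3*x*y**2 - 2*y**3 + 3*y**2 + y + 1.
Note: deg(f) ≤ deg(F) = 3; strict inequality happens when F is divisible by Z (lost terms).


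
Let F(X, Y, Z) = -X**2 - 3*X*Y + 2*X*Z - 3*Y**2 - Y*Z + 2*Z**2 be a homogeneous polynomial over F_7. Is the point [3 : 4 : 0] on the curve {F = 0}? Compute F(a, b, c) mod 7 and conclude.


F(3,4,0) ≡ 5 (mod 7); P is NOT on the curve.

Evaluate F(3, 4, 0) term-by-term (mod 7).
  -X**2 ↦ -1·9·1·1 = -9
  -3*X*Y ↦ -3·3·4·1 = -36
  2*X*Z ↦ 2·3·1·0 = 0
  -3*Y**2 ↦ -3·1·16·1 = -48
  -Y*Z ↦ -1·1·4·0 = 0
  2*Z**2 ↦ 2·1·1·0 = 0
Sum: F(3, 4, 0) = (-9) + (-36) + (0) + (-48) + (0) + (0) = -93.
Reducing mod 7: -93 ≡ 5 (mod 7).
Since F(a, b, c) ≡ 5 ≠ 0 (mod 7), P does NOT lie on the curve.


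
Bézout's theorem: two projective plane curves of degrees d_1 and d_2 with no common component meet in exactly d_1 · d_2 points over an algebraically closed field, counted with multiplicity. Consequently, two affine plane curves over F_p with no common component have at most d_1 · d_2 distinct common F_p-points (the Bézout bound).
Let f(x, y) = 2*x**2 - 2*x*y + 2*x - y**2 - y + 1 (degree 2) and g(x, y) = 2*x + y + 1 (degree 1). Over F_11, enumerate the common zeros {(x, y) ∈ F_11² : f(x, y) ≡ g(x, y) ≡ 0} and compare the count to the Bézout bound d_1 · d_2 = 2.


Common zeros: ∅; count = 0; Bézout bound = 2.

deg(f) = 2, deg(g) = 1, so Bézout bound = 2.
Scan x ∈ F_11. For each x, list the y ∈ F_11 with f(x, y) ≡ 0 and those with g(x, y) ≡ 0 (mod 11); the common zeros in that column are the intersection.
  x = 0: f ≡ 0 at y ∈ {3, 7}; g ≡ 0 at y ∈ {10}; common: ∅.
  x = 1: f ≡ 0 at y ∈ ∅; g ≡ 0 at y ∈ {8}; common: ∅.
  x = 2: f ≡ 0 at y ∈ {3}; g ≡ 0 at y ∈ {6}; common: ∅.
  x = 3: f ≡ 0 at y ∈ ∅; g ≡ 0 at y ∈ {4}; common: ∅.
  x = 4: f ≡ 0 at y ∈ {4, 9}; g ≡ 0 at y ∈ {2}; common: ∅.
  x = 5: f ≡ 0 at y ∈ ∅; g ≡ 0 at y ∈ {0}; common: ∅.
  x = 6: f ≡ 0 at y ∈ {2, 7}; g ≡ 0 at y ∈ {9}; common: ∅.
  x = 7: f ≡ 0 at y ∈ ∅; g ≡ 0 at y ∈ {7}; common: ∅.
  x = 8: f ≡ 0 at y ∈ {8}; g ≡ 0 at y ∈ {5}; common: ∅.
  x = 9: f ≡ 0 at y ∈ ∅; g ≡ 0 at y ∈ {3}; common: ∅.
  x = 10: f ≡ 0 at y ∈ {4, 8}; g ≡ 0 at y ∈ {1}; common: ∅.
Collecting: common zeros = ∅, so the count is 0.
Comparison with the Bézout bound: 0 ≤ 2 = deg(f)·deg(g), as expected for curves with no common component (the affine F_11-count falls short of the bound because intersections may lie at infinity, over extension fields, or carry multiplicity).


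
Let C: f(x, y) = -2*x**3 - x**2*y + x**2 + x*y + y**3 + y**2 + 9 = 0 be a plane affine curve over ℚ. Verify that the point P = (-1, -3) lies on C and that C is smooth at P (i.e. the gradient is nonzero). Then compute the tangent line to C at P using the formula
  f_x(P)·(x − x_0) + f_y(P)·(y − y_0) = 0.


Tangent line at P: -17*x + 19*y + 40 = 0.

Step 1: f(-1, -3) = 0, so P lies on C.
Step 2: partial derivatives
  f_x(x, y) = -6*x**2 - 2*x*y + 2*x + y, f_y(x, y) = -x**2 + x + 3*y**2 + 2*y.
  f_x(P) = -17, f_y(P) = 19 (gradient nonzero, so P is smooth).
Step 3: tangent line at P: -17·(x − -1) + 19·(y − -3) = 0.
Expanding: -17*x + 19*y + 40 = 0.


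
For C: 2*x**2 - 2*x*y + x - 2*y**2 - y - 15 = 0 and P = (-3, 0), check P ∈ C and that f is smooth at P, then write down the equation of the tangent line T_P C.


Tangent line at P: -11*x + 5*y - 33 = 0.

Step 1: f(-3, 0) = 0, so P lies on C.
Step 2: partial derivatives
  f_x(x, y) = 4*x - 2*y + 1, f_y(x, y) = -2*x - 4*y - 1.
  f_x(P) = -11, f_y(P) = 5 (gradient nonzero, so P is smooth).
Step 3: tangent line at P: -11·(x − -3) + 5·(y − 0) = 0.
Expanding: -11*x + 5*y - 33 = 0.


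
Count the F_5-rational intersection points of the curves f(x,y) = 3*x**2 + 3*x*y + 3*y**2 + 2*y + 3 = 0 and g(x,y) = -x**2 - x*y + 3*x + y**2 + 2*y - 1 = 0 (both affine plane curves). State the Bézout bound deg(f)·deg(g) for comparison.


Common zeros: {(3, 3)}; count = 1; Bézout bound = 4.

deg(f) = 2, deg(g) = 2, so Bézout bound = 4.
Scan x ∈ F_5. For each x, list the y ∈ F_5 with f(x, y) ≡ 0 and those with g(x, y) ≡ 0 (mod 5); the common zeros in that column are the intersection.
  x = 0: f ≡ 0 at y ∈ ∅; g ≡ 0 at y ∈ ∅; common: ∅.
  x = 1: f ≡ 0 at y ∈ ∅; g ≡ 0 at y ∈ ∅; common: ∅.
  x = 2: f ≡ 0 at y ∈ {0, 4}; g ≡ 0 at y ∈ {2, 3}; common: ∅.
  x = 3: f ≡ 0 at y ∈ {0, 3}; g ≡ 0 at y ∈ {3}; common: {3}.
  x = 4: f ≡ 0 at y ∈ {3, 4}; g ≡ 0 at y ∈ {0, 2}; common: ∅.
Collecting: common zeros = {(3, 3)}, so the count is 1.
Comparison with the Bézout bound: 1 ≤ 4 = deg(f)·deg(g), as expected for curves with no common component (the affine F_5-count falls short of the bound because intersections may lie at infinity, over extension fields, or carry multiplicity).


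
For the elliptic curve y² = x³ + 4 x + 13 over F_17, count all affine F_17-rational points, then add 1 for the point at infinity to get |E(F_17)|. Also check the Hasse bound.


Affine points = {(0, 8), (0, 9), (1, 1), (1, 16), (3, 1), (3, 16), (4, 5), (4, 12), (6, 7), (6, 10), (8, 8), (8, 9), (9, 8), (9, 9), (10, 4), (10, 13), (12, 2), (12, 15), (13, 1), (13, 16), (14, 5), (14, 12), (16, 5), (16, 12)}; affine count = 24; |E(F_17)| = 25.

Discriminant check: Δ ∝ 4a³ + 27b² = 4·4³ + 27·13² = 4·64 + 27·169 ≡ 8 (mod 17). Nonzero ⇒ E is nonsingular.
For each x ∈ F_17, compute rhs = x³ + 4·x + 13 mod 17, then count y ∈ F_17 with y² ≡ rhs.
  x = 0: rhs = 13, matching y values: 8, 9 (2 points).
  x = 1: rhs = 1, matching y values: 1, 16 (2 points).
  x = 2: rhs = 12, matching y values: none (0 points).
  x = 3: rhs = 1, matching y values: 1, 16 (2 points).
  x = 4: rhs = 8, matching y values: 5, 12 (2 points).
  x = 5: rhs = 5, matching y values: none (0 points).
  x = 6: rhs = 15, matching y values: 7, 10 (2 points).
  x = 7: rhs = 10, matching y values: none (0 points).
  x = 8: rhs = 13, matching y values: 8, 9 (2 points).
  x = 9: rhs = 13, matching y values: 8, 9 (2 points).
  x = 10: rhs = 16, matching y values: 4, 13 (2 points).
  x = 11: rhs = 11, matching y values: none (0 points).
  x = 12: rhs = 4, matching y values: 2, 15 (2 points).
  x = 13: rhs = 1, matching y values: 1, 16 (2 points).
  x = 14: rhs = 8, matching y values: 5, 12 (2 points).
  x = 15: rhs = 14, matching y values: none (0 points).
  x = 16: rhs = 8, matching y values: 5, 12 (2 points).
Total affine count: 24.
Full point count |E(F_17)| = 24 + 1 = 25.
Hasse bound: |25 − (17+1)| = |7| = 7 ≤ 2√17 ≈ 8.2462 ✓.


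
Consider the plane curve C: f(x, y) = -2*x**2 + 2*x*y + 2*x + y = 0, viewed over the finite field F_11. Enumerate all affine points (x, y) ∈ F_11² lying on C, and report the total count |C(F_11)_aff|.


Affine F_11-points: {(0, 0), (1, 0), (2, 3), (3, 8), (4, 10), (6, 8), (7, 10), (8, 4), (9, 7), (10, 7)}; count = 10.

For each of the 121 pairs (x, y) ∈ F_11², evaluate f(x, y) mod 11. Record the zeros.
  x = 0: [0↦0, 1↦1, 2↦2, 3↦3, 4↦4, 5↦5, 6↦6, 7↦7, 8↦8, 9↦9, 10↦10]  zeros at y ∈ {0}
  x = 1: [0↦0, 1↦3, 2↦6, 3↦9, 4↦1, 5↦4, 6↦7, 7↦10, 8↦2, 9↦5, 10↦8]  zeros at y ∈ {0}
  x = 2: [0↦7, 1↦1, 2↦6, 3↦0, 4↦5, 5↦10, 6↦4, 7↦9, 8↦3, 9↦8, 10↦2]  zeros at y ∈ {3}
  x = 3: [0↦10, 1↦6, 2↦2, 3↦9, 4↦5, 5↦1, 6↦8, 7↦4, 8↦0, 9↦7, 10↦3]  zeros at y ∈ {8}
  x = 4: [0↦9, 1↦7, 2↦5, 3↦3, 4↦1, 5↦10, 6↦8, 7↦6, 8↦4, 9↦2, 10↦0]  zeros at y ∈ {10}
  x = 5: [0↦4, 1↦4, 2↦4, 3↦4, 4↦4, 5↦4, 6↦4, 7↦4, 8↦4, 9↦4, 10↦4]  zeros at y ∈ ∅
  x = 6: [0↦6, 1↦8, 2↦10, 3↦1, 4↦3, 5↦5, 6↦7, 7↦9, 8↦0, 9↦2, 10↦4]  zeros at y ∈ {8}
  x = 7: [0↦4, 1↦8, 2↦1, 3↦5, 4↦9, 5↦2, 6↦6, 7↦10, 8↦3, 9↦7, 10↦0]  zeros at y ∈ {10}
  x = 8: [0↦9, 1↦4, 2↦10, 3↦5, 4↦0, 5↦6, 6↦1, 7↦7, 8↦2, 9↦8, 10↦3]  zeros at y ∈ {4}
  x = 9: [0↦10, 1↦7, 2↦4, 3↦1, 4↦9, 5↦6, 6↦3, 7↦0, 8↦8, 9↦5, 10↦2]  zeros at y ∈ {7}
  x = 10: [0↦7, 1↦6, 2↦5, 3↦4, 4↦3, 5↦2, 6↦1, 7↦0, 8↦10, 9↦9, 10↦8]  zeros at y ∈ {7}
Collecting zeros: affine points = {(0, 0), (1, 0), (2, 3), (3, 8), (4, 10), (6, 8), (7, 10), (8, 4), (9, 7), (10, 7)}.
Total count |C(F_11)_aff| = 10.


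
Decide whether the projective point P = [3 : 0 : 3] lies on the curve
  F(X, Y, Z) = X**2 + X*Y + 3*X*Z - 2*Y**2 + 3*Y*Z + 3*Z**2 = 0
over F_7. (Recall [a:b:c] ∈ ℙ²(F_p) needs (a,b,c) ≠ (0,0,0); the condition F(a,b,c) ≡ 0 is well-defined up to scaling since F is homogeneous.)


F(3,0,3) ≡ 0 (mod 7); P is on the curve.

Evaluate F(3, 0, 3) term-by-term (mod 7).
  X**2 ↦ 1·9·1·1 = 9
  X*Y ↦ 1·3·0·1 = 0
  3*X*Z ↦ 3·3·1·3 = 27
  -2*Y**2 ↦ -2·1·0·1 = 0
  3*Y*Z ↦ 3·1·0·3 = 0
  3*Z**2 ↦ 3·1·1·9 = 27
Sum: F(3, 0, 3) = (9) + (0) + (27) + (0) + (0) + (27) = 63.
Reducing mod 7: 63 ≡ 0 (mod 7).
Since F(a, b, c) ≡ 0 (mod 7), P lies on the curve.


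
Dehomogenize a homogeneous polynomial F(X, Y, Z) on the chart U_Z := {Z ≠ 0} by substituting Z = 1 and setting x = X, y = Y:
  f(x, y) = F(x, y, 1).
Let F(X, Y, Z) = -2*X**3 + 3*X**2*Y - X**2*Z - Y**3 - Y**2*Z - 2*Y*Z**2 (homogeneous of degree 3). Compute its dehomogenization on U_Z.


f(x, y) = -2*x**3 + 3*x**2*y - x**2 - y**3 - y**2 - 2*y

On U_Z we set Z = 1. Each monomial c·X^i·Y^j·Z^k in F becomes c·x^i·y^j·1^k = c·x^i·y^j.
Substituting Z = 1: F(X, Y, 1) = -2*x**3 + 3*x**2*y - x**2 - y**3 - y**2 - 2*y.
Note: deg(f) ≤ deg(F) = 3; strict inequality happens when F is divisible by Z (lost terms).


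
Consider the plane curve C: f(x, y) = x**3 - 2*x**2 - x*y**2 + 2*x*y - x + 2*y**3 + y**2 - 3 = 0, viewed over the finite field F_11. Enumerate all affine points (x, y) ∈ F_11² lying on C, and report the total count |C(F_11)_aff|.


Affine F_11-points: {(0, 1), (1, 3), (2, 1), (2, 7), (2, 9), (3, 9), (5, 7), (6, 4), (6, 7), (6, 8), (8, 5), (8, 6), (8, 9), (9, 4)}; count = 14.

For each of the 121 pairs (x, y) ∈ F_11², evaluate f(x, y) mod 11. Record the zeros.
  x = 0: [0↦8, 1↦0, 2↦6, 3↦5, 4↦9, 5↦8, 6↦3, 7↦6, 8↦7, 9↦7, 10↦7]  zeros at y ∈ {1}
  x = 1: [0↦6, 1↦10, 2↦4, 3↦0, 4↦10, 5↦2, 6↦10, 7↦2, 8↦1, 9↦8, 10↦2]  zeros at y ∈ {3}
  x = 2: [0↦6, 1↦0, 2↦4, 3↦8, 4↦2, 5↦9, 6↦8, 7↦0, 8↦8, 9↦0, 10↦10]  zeros at y ∈ {1, 7, 9}
  x = 3: [0↦3, 1↦9, 2↦1, 3↦2, 4↦2, 5↦2, 6↦3, 7↦6, 8↦1, 9↦0, 10↦4]  zeros at y ∈ {9}
  x = 4: [0↦3, 1↦10, 2↦1, 3↦10, 4↦5, 5↦9, 6↦1, 7↦4, 8↦8, 9↦3, 10↦1]  zeros at y ∈ ∅
  x = 5: [0↦1, 1↦9, 2↦10, 3↦5, 4↦6, 5↦3, 6↦8, 7↦0, 8↦2, 9↦4, 10↦7]  zeros at y ∈ {7}
  x = 6: [0↦3, 1↦1, 2↦1, 3↦4, 4↦0, 5↦1, 6↦8, 7↦0, 8↦0, 9↦9, 10↦6]  zeros at y ∈ {4, 7, 8}
  x = 7: [0↦4, 1↦3, 2↦2, 3↦2, 4↦4, 5↦9, 6↦7, 7↦10, 8↦8, 9↦2, 10↦4]  zeros at y ∈ ∅
  x = 8: [0↦10, 1↦10, 2↦8, 3↦5, 4↦2, 5↦0, 6↦0, 7↦3, 8↦10, 9↦0, 10↦7]  zeros at y ∈ {5, 6, 9}
  x = 9: [0↦5, 1↦6, 2↦3, 3↦8, 4↦0, 5↦2, 6↦4, 7↦7, 8↦1, 9↦9, 10↦10]  zeros at y ∈ {4}
  x = 10: [0↦6, 1↦8, 2↦4, 3↦6, 4↦4, 5↦10, 6↦3, 7↦6, 8↦9, 9↦2, 10↦8]  zeros at y ∈ ∅
Collecting zeros: affine points = {(0, 1), (1, 3), (2, 1), (2, 7), (2, 9), (3, 9), (5, 7), (6, 4), (6, 7), (6, 8), (8, 5), (8, 6), (8, 9), (9, 4)}.
Total count |C(F_11)_aff| = 14.


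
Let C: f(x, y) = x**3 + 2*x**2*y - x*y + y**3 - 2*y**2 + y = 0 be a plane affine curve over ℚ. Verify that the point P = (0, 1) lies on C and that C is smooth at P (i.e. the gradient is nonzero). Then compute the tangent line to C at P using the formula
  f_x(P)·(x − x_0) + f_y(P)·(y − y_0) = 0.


Tangent line at P: -x = 0.

Step 1: f(0, 1) = 0, so P lies on C.
Step 2: partial derivatives
  f_x(x, y) = 3*x**2 + 4*x*y - y, f_y(x, y) = 2*x**2 - x + 3*y**2 - 4*y + 1.
  f_x(P) = -1, f_y(P) = 0 (gradient nonzero, so P is smooth).
Step 3: tangent line at P: -1·(x − 0) + 0·(y − 1) = 0.
Expanding: -x = 0.


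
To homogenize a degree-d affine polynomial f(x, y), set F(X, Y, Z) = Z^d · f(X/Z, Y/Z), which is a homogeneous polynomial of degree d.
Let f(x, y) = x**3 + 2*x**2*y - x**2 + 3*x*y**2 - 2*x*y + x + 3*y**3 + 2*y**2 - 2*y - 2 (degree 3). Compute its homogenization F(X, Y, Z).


F(X, Y, Z) = X**3 + 2*X**2*Y - X**2*Z + 3*X*Y**2 - 2*X*Y*Z + X*Z**2 + 3*Y**3 + 2*Y**2*Z - 2*Y*Z**2 - 2*Z**3

deg(f) = 3.
Substitute x = X/Z, y = Y/Z into f, then multiply by Z^3.
  monomial 1·x^3·y^0 ↦ 1·X^3·Y^0·Z^0.
  monomial 2·x^2·y^1 ↦ 2·X^2·Y^1·Z^0.
  monomial -1·x^2·y^0 ↦ -1·X^2·Y^0·Z^1.
  monomial 3·x^1·y^2 ↦ 3·X^1·Y^2·Z^0.
  monomial -2·x^1·y^1 ↦ -2·X^1·Y^1·Z^1.
  monomial 1·x^1·y^0 ↦ 1·X^1·Y^0·Z^2.
  monomial 3·x^0·y^3 ↦ 3·X^0·Y^3·Z^0.
  monomial 2·x^0·y^2 ↦ 2·X^0·Y^2·Z^1.
  monomial -2·x^0·y^1 ↦ -2·X^0·Y^1·Z^2.
  monomial -2·x^0·y^0 ↦ -2·X^0·Y^0·Z^3.
Collecting: F(X, Y, Z) = X**3 + 2*X**2*Y - X**2*Z + 3*X*Y**2 - 2*X*Y*Z + X*Z**2 + 3*Y**3 + 2*Y**2*Z - 2*Y*Z**2 - 2*Z**3.


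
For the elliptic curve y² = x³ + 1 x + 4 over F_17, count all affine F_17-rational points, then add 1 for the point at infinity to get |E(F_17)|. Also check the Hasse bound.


Affine points = {(0, 2), (0, 15), (3, 0), (4, 2), (4, 15), (5, 7), (5, 10), (13, 2), (13, 15), (14, 5), (14, 12), (16, 6), (16, 11)}; affine count = 13; |E(F_17)| = 14.

Discriminant check: Δ ∝ 4a³ + 27b² = 4·1³ + 27·4² = 4·1 + 27·16 ≡ 11 (mod 17). Nonzero ⇒ E is nonsingular.
For each x ∈ F_17, compute rhs = x³ + 1·x + 4 mod 17, then count y ∈ F_17 with y² ≡ rhs.
  x = 0: rhs = 4, matching y values: 2, 15 (2 points).
  x = 1: rhs = 6, matching y values: none (0 points).
  x = 2: rhs = 14, matching y values: none (0 points).
  x = 3: rhs = 0, matching y values: 0 (1 points).
  x = 4: rhs = 4, matching y values: 2, 15 (2 points).
  x = 5: rhs = 15, matching y values: 7, 10 (2 points).
  x = 6: rhs = 5, matching y values: none (0 points).
  x = 7: rhs = 14, matching y values: none (0 points).
  x = 8: rhs = 14, matching y values: none (0 points).
  x = 9: rhs = 11, matching y values: none (0 points).
  x = 10: rhs = 11, matching y values: none (0 points).
  x = 11: rhs = 3, matching y values: none (0 points).
  x = 12: rhs = 10, matching y values: none (0 points).
  x = 13: rhs = 4, matching y values: 2, 15 (2 points).
  x = 14: rhs = 8, matching y values: 5, 12 (2 points).
  x = 15: rhs = 11, matching y values: none (0 points).
  x = 16: rhs = 2, matching y values: 6, 11 (2 points).
Total affine count: 13.
Full point count |E(F_17)| = 13 + 1 = 14.
Hasse bound: |14 − (17+1)| = |-4| = 4 ≤ 2√17 ≈ 8.2462 ✓.


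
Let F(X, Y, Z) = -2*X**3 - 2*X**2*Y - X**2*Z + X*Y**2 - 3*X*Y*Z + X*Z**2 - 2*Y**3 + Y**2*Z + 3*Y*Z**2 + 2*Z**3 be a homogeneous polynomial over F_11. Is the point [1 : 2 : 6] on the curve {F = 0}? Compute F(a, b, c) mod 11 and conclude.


F(1,2,6) ≡ 10 (mod 11); P is NOT on the curve.

Evaluate F(1, 2, 6) term-by-term (mod 11).
  -2*X**3 ↦ -2·1·1·1 = -2
  -2*X**2*Y ↦ -2·1·2·1 = -4
  -X**2*Z ↦ -1·1·1·6 = -6
  X*Y**2 ↦ 1·1·4·1 = 4
  -3*X*Y*Z ↦ -3·1·2·6 = -36
  X*Z**2 ↦ 1·1·1·36 = 36
  -2*Y**3 ↦ -2·1·8·1 = -16
  Y**2*Z ↦ 1·1·4·6 = 24
  3*Y*Z**2 ↦ 3·1·2·36 = 216
  2*Z**3 ↦ 2·1·1·216 = 432
Sum: F(1, 2, 6) = (-2) + (-4) + (-6) + (4) + (-36) + (36) + (-16) + (24) + (216) + (432) = 648.
Reducing mod 11: 648 ≡ 10 (mod 11).
Since F(a, b, c) ≡ 10 ≠ 0 (mod 11), P does NOT lie on the curve.


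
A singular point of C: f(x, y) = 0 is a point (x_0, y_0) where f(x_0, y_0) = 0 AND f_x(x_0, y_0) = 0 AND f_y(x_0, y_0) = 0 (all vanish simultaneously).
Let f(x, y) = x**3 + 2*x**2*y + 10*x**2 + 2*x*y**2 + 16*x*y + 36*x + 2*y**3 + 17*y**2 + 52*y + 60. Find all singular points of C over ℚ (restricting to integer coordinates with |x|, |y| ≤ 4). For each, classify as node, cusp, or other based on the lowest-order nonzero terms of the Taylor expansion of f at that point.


Singular points: {(-2, -2)}; classification: cusp.

Compute partial derivatives:
  f_x = 3*x**2 + 4*x*y + 20*x + 2*y**2 + 16*y + 36.
  f_y = 2*x**2 + 4*x*y + 16*x + 6*y**2 + 34*y + 52.
Scan x_0 ∈ {−4, ..., 4}. For each x_0, f_y(x_0, y) is a polynomial in y; find its integer roots y ∈ {−4, ..., 4}, then test f_x and f at those candidates.
  x = -4: f_y(-4, y) = 6*y**2 + 18*y + 20; no integer root y with |y| ≤ 4.
  x = -3: f_y(-3, y) = 6*y**2 + 22*y + 22; no integer root y with |y| ≤ 4.
  x = -2: f_y(-2, y) = 6*y**2 + 26*y + 28; vanishes at y ∈ {-2}. (-2, -2): f_x = 0, f = 0 — SINGULAR.
  x = -1: f_y(-1, y) = 6*y**2 + 30*y + 38; no integer root y with |y| ≤ 4.
  x = 0: f_y(0, y) = 6*y**2 + 34*y + 52; no integer root y with |y| ≤ 4.
  x = 1: f_y(1, y) = 6*y**2 + 38*y + 70; no integer root y with |y| ≤ 4.
  x = 2: f_y(2, y) = 6*y**2 + 42*y + 92; no integer root y with |y| ≤ 4.
  x = 3: f_y(3, y) = 6*y**2 + 46*y + 118; no integer root y with |y| ≤ 4.
  x = 4: f_y(4, y) = 6*y**2 + 50*y + 148; no integer root y with |y| ≤ 4.
Only singular point on the grid: (-2, -2).
Classify: substitute x = -2 + u, y = -2 + v and expand: f = u**3 + 2*u**2*v + 2*u*v**2 + 2*v**3 + v**2.
No constant or linear terms (consistent with a singular point). Quadratic part: v**2. Cubic part: u**3 + 2*u**2*v + 2*u*v**2 + 2*v**3.
The quadratic part v**2 is a perfect square, so there is a single (double) tangent line v = 0, i.e. y = -2. Restricting the cubic part to that line (v = 0) leaves u**3 ≠ 0, so f is not divisible by v and the branch is v² ≈ -u**3 to lowest order — this is a cusp.
Classification: cusp.


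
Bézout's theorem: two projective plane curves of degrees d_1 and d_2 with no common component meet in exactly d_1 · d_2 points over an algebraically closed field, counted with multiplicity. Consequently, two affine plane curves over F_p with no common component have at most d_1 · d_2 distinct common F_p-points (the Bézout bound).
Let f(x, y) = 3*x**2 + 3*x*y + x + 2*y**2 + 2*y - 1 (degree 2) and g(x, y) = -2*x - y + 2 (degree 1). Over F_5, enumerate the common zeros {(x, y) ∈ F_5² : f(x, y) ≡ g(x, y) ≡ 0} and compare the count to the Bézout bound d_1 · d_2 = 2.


Common zeros: {(2, 3)}; count = 1; Bézout bound = 2.

deg(f) = 2, deg(g) = 1, so Bézout bound = 2.
Scan x ∈ F_5. For each x, list the y ∈ F_5 with f(x, y) ≡ 0 and those with g(x, y) ≡ 0 (mod 5); the common zeros in that column are the intersection.
  x = 0: f ≡ 0 at y ∈ ∅; g ≡ 0 at y ∈ {2}; common: ∅.
  x = 1: f ≡ 0 at y ∈ {1, 4}; g ≡ 0 at y ∈ {0}; common: ∅.
  x = 2: f ≡ 0 at y ∈ {3}; g ≡ 0 at y ∈ {3}; common: {3}.
  x = 3: f ≡ 0 at y ∈ {3, 4}; g ≡ 0 at y ∈ {1}; common: ∅.
  x = 4: f ≡ 0 at y ∈ ∅; g ≡ 0 at y ∈ {4}; common: ∅.
Collecting: common zeros = {(2, 3)}, so the count is 1.
Comparison with the Bézout bound: 1 ≤ 2 = deg(f)·deg(g), as expected for curves with no common component (the affine F_5-count falls short of the bound because intersections may lie at infinity, over extension fields, or carry multiplicity).


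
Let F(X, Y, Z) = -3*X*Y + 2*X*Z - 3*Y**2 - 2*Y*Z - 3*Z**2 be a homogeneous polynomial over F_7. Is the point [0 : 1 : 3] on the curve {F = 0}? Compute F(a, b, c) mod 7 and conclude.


F(0,1,3) ≡ 6 (mod 7); P is NOT on the curve.

Evaluate F(0, 1, 3) term-by-term (mod 7).
  -3*X*Y ↦ -3·0·1·1 = 0
  2*X*Z ↦ 2·0·1·3 = 0
  -3*Y**2 ↦ -3·1·1·1 = -3
  -2*Y*Z ↦ -2·1·1·3 = -6
  -3*Z**2 ↦ -3·1·1·9 = -27
Sum: F(0, 1, 3) = (0) + (0) + (-3) + (-6) + (-27) = -36.
Reducing mod 7: -36 ≡ 6 (mod 7).
Since F(a, b, c) ≡ 6 ≠ 0 (mod 7), P does NOT lie on the curve.


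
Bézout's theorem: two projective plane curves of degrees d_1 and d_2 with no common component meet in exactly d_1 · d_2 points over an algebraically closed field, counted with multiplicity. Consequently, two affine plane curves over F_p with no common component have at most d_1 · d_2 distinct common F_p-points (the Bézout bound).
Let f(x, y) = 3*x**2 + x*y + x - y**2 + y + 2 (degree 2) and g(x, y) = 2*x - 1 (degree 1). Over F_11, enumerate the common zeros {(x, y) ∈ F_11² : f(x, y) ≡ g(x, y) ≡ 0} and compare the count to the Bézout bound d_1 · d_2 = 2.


Common zeros: ∅; count = 0; Bézout bound = 2.

deg(f) = 2, deg(g) = 1, so Bézout bound = 2.
Scan x ∈ F_11. For each x, list the y ∈ F_11 with f(x, y) ≡ 0 and those with g(x, y) ≡ 0 (mod 11); the common zeros in that column are the intersection.
  x = 0: f ≡ 0 at y ∈ {2, 10}; g ≡ 0 at y ∈ ∅; common: ∅.
  x = 1: f ≡ 0 at y ∈ ∅; g ≡ 0 at y ∈ ∅; common: ∅.
  x = 2: f ≡ 0 at y ∈ ∅; g ≡ 0 at y ∈ ∅; common: ∅.
  x = 3: f ≡ 0 at y ∈ {7, 8}; g ≡ 0 at y ∈ ∅; common: ∅.
  x = 4: f ≡ 0 at y ∈ ∅; g ≡ 0 at y ∈ ∅; common: ∅.
  x = 5: f ≡ 0 at y ∈ {8, 9}; g ≡ 0 at y ∈ ∅; common: ∅.
  x = 6: f ≡ 0 at y ∈ ∅; g ≡ 0 at y ∈ {0, 1, 2, 3, 4, 5, 6, 7, 8, 9, 10}; common: ∅.
  x = 7: f ≡ 0 at y ∈ ∅; g ≡ 0 at y ∈ ∅; common: ∅.
  x = 8: f ≡ 0 at y ∈ {3, 6}; g ≡ 0 at y ∈ ∅; common: ∅.
  x = 9: f ≡ 0 at y ∈ {3, 7}; g ≡ 0 at y ∈ ∅; common: ∅.
  x = 10: f ≡ 0 at y ∈ {2, 9}; g ≡ 0 at y ∈ ∅; common: ∅.
Collecting: common zeros = ∅, so the count is 0.
Comparison with the Bézout bound: 0 ≤ 2 = deg(f)·deg(g), as expected for curves with no common component (the affine F_11-count falls short of the bound because intersections may lie at infinity, over extension fields, or carry multiplicity).


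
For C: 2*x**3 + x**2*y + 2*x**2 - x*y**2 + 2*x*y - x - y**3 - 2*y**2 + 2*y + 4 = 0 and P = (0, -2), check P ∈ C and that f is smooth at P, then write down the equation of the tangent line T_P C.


Tangent line at P: -9*x - 2*y - 4 = 0.

Step 1: f(0, -2) = 0, so P lies on C.
Step 2: partial derivatives
  f_x(x, y) = 6*x**2 + 2*x*y + 4*x - y**2 + 2*y - 1, f_y(x, y) = x**2 - 2*x*y + 2*x - 3*y**2 - 4*y + 2.
  f_x(P) = -9, f_y(P) = -2 (gradient nonzero, so P is smooth).
Step 3: tangent line at P: -9·(x − 0) + -2·(y − -2) = 0.
Expanding: -9*x - 2*y - 4 = 0.


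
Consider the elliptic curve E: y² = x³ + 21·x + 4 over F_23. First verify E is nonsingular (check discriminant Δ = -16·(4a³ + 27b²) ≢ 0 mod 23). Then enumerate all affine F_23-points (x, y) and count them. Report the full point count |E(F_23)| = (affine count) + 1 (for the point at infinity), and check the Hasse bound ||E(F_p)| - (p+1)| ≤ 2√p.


Affine points = {(0, 2), (0, 21), (1, 7), (1, 16), (2, 10), (2, 13), (3, 5), (3, 18), (5, 2), (5, 21), (6, 1), (6, 22), (9, 5), (9, 18), (10, 8), (10, 15), (11, 5), (11, 18), (12, 11), (12, 12), (13, 6), (13, 17), (14, 11), (14, 12), (18, 2), (18, 21), (20, 11), (20, 12), (21, 0)}; affine count = 29; |E(F_23)| = 30.

Discriminant check: Δ ∝ 4a³ + 27b² = 4·21³ + 27·4² = 4·9261 + 27·16 ≡ 9 (mod 23). Nonzero ⇒ E is nonsingular.
For each x ∈ F_23, compute rhs = x³ + 21·x + 4 mod 23, then count y ∈ F_23 with y² ≡ rhs.
  x = 0: rhs = 4, matching y values: 2, 21 (2 points).
  x = 1: rhs = 3, matching y values: 7, 16 (2 points).
  x = 2: rhs = 8, matching y values: 10, 13 (2 points).
  x = 3: rhs = 2, matching y values: 5, 18 (2 points).
  x = 4: rhs = 14, matching y values: none (0 points).
  x = 5: rhs = 4, matching y values: 2, 21 (2 points).
  x = 6: rhs = 1, matching y values: 1, 22 (2 points).
  x = 7: rhs = 11, matching y values: none (0 points).
  x = 8: rhs = 17, matching y values: none (0 points).
  x = 9: rhs = 2, matching y values: 5, 18 (2 points).
  x = 10: rhs = 18, matching y values: 8, 15 (2 points).
  x = 11: rhs = 2, matching y values: 5, 18 (2 points).
  x = 12: rhs = 6, matching y values: 11, 12 (2 points).
  x = 13: rhs = 13, matching y values: 6, 17 (2 points).
  x = 14: rhs = 6, matching y values: 11, 12 (2 points).
  x = 15: rhs = 14, matching y values: none (0 points).
  x = 16: rhs = 20, matching y values: none (0 points).
  x = 17: rhs = 7, matching y values: none (0 points).
  x = 18: rhs = 4, matching y values: 2, 21 (2 points).
  x = 19: rhs = 17, matching y values: none (0 points).
  x = 20: rhs = 6, matching y values: 11, 12 (2 points).
  x = 21: rhs = 0, matching y values: 0 (1 points).
  x = 22: rhs = 5, matching y values: none (0 points).
Total affine count: 29.
Full point count |E(F_23)| = 29 + 1 = 30.
Hasse bound: |30 − (23+1)| = |6| = 6 ≤ 2√23 ≈ 9.5917 ✓.


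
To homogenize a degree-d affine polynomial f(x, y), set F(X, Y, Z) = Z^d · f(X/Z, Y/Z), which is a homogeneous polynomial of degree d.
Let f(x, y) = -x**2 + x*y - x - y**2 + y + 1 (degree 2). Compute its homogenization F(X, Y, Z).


F(X, Y, Z) = -X**2 + X*Y - X*Z - Y**2 + Y*Z + Z**2

deg(f) = 2.
Substitute x = X/Z, y = Y/Z into f, then multiply by Z^2.
  monomial -1·x^2·y^0 ↦ -1·X^2·Y^0·Z^0.
  monomial 1·x^1·y^1 ↦ 1·X^1·Y^1·Z^0.
  monomial -1·x^1·y^0 ↦ -1·X^1·Y^0·Z^1.
  monomial -1·x^0·y^2 ↦ -1·X^0·Y^2·Z^0.
  monomial 1·x^0·y^1 ↦ 1·X^0·Y^1·Z^1.
  monomial 1·x^0·y^0 ↦ 1·X^0·Y^0·Z^2.
Collecting: F(X, Y, Z) = -X**2 + X*Y - X*Z - Y**2 + Y*Z + Z**2.


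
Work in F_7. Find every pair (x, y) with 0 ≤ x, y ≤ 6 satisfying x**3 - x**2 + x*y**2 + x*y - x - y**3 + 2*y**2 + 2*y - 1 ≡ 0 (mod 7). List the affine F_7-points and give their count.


Affine F_7-points: {(0, 6), (1, 3), (3, 0), (4, 5)}; count = 4.

For each of the 49 pairs (x, y) ∈ F_7², evaluate f(x, y) mod 7. Record the zeros.
  x = 0: [0↦6, 1↦2, 2↦3, 3↦3, 4↦3, 5↦4, 6↦0]  zeros at y ∈ {6}
  x = 1: [0↦5, 1↦3, 2↦1, 3↦0, 4↦1, 5↦5, 6↦6]  zeros at y ∈ {3}
  x = 2: [0↦1, 1↦1, 2↦3, 3↦1, 4↦3, 5↦3, 6↦2]  zeros at y ∈ ∅
  x = 3: [0↦0, 1↦2, 2↦1, 3↦5, 4↦1, 5↦4, 6↦1]  zeros at y ∈ {0}
  x = 4: [0↦1, 1↦5, 2↦1, 3↦4, 4↦1, 5↦0, 6↦2]  zeros at y ∈ {5}
  x = 5: [0↦3, 1↦2, 2↦2, 3↦4, 4↦2, 5↦4, 6↦4]  zeros at y ∈ ∅
  x = 6: [0↦5, 1↦6, 2↦3, 3↦4, 4↦3, 5↦1, 6↦6]  zeros at y ∈ ∅
Collecting zeros: affine points = {(0, 6), (1, 3), (3, 0), (4, 5)}.
Total count |C(F_7)_aff| = 4.


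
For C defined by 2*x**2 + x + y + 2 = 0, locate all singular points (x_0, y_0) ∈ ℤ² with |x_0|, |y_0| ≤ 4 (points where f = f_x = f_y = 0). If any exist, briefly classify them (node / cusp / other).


No singular points in the scanned grid; C is smooth there.

Compute partial derivatives:
  f_x = 4*x + 1.
  f_y = 1.
f_y = 1 is a nonzero constant, so f_y never vanishes: no point (x, y) can satisfy f = f_x = f_y = 0. In particular no (x, y) ∈ {−4, ..., 4}² is singular; the curve is smooth.


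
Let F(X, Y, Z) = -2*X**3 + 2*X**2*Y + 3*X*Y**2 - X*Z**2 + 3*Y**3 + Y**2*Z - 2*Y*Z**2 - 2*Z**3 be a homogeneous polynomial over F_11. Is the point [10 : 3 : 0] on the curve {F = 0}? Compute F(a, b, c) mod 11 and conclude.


F(10,3,0) ≡ 7 (mod 11); P is NOT on the curve.

Evaluate F(10, 3, 0) term-by-term (mod 11).
  -2*X**3 ↦ -2·1000·1·1 = -2000
  2*X**2*Y ↦ 2·100·3·1 = 600
  3*X*Y**2 ↦ 3·10·9·1 = 270
  -X*Z**2 ↦ -1·10·1·0 = 0
  3*Y**3 ↦ 3·1·27·1 = 81
  Y**2*Z ↦ 1·1·9·0 = 0
  -2*Y*Z**2 ↦ -2·1·3·0 = 0
  -2*Z**3 ↦ -2·1·1·0 = 0
Sum: F(10, 3, 0) = (-2000) + (600) + (270) + (0) + (81) + (0) + (0) + (0) = -1049.
Reducing mod 11: -1049 ≡ 7 (mod 11).
Since F(a, b, c) ≡ 7 ≠ 0 (mod 11), P does NOT lie on the curve.


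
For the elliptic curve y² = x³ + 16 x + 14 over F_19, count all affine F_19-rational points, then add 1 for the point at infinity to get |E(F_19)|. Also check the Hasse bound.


Affine points = {(2, 4), (2, 15), (4, 3), (4, 16), (11, 1), (11, 18), (13, 5), (13, 14), (15, 0), (18, 4), (18, 15)}; affine count = 11; |E(F_19)| = 12.

Discriminant check: Δ ∝ 4a³ + 27b² = 4·16³ + 27·14² = 4·4096 + 27·196 ≡ 16 (mod 19). Nonzero ⇒ E is nonsingular.
For each x ∈ F_19, compute rhs = x³ + 16·x + 14 mod 19, then count y ∈ F_19 with y² ≡ rhs.
  x = 0: rhs = 14, matching y values: none (0 points).
  x = 1: rhs = 12, matching y values: none (0 points).
  x = 2: rhs = 16, matching y values: 4, 15 (2 points).
  x = 3: rhs = 13, matching y values: none (0 points).
  x = 4: rhs = 9, matching y values: 3, 16 (2 points).
  x = 5: rhs = 10, matching y values: none (0 points).
  x = 6: rhs = 3, matching y values: none (0 points).
  x = 7: rhs = 13, matching y values: none (0 points).
  x = 8: rhs = 8, matching y values: none (0 points).
  x = 9: rhs = 13, matching y values: none (0 points).
  x = 10: rhs = 15, matching y values: none (0 points).
  x = 11: rhs = 1, matching y values: 1, 18 (2 points).
  x = 12: rhs = 15, matching y values: none (0 points).
  x = 13: rhs = 6, matching y values: 5, 14 (2 points).
  x = 14: rhs = 18, matching y values: none (0 points).
  x = 15: rhs = 0, matching y values: 0 (1 points).
  x = 16: rhs = 15, matching y values: none (0 points).
  x = 17: rhs = 12, matching y values: none (0 points).
  x = 18: rhs = 16, matching y values: 4, 15 (2 points).
Total affine count: 11.
Full point count |E(F_19)| = 11 + 1 = 12.
Hasse bound: |12 − (19+1)| = |-8| = 8 ≤ 2√19 ≈ 8.7178 ✓.


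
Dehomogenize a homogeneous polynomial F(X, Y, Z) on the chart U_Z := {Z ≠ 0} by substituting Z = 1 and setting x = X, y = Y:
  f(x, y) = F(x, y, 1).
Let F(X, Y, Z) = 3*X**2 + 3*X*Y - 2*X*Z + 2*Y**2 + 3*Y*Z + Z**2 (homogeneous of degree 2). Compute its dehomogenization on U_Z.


f(x, y) = 3*x**2 + 3*x*y - 2*x + 2*y**2 + 3*y + 1

On U_Z we set Z = 1. Each monomial c·X^i·Y^j·Z^k in F becomes c·x^i·y^j·1^k = c·x^i·y^j.
Substituting Z = 1: F(X, Y, 1) = 3*x**2 + 3*x*y - 2*x + 2*y**2 + 3*y + 1.
Note: deg(f) ≤ deg(F) = 2; strict inequality happens when F is divisible by Z (lost terms).


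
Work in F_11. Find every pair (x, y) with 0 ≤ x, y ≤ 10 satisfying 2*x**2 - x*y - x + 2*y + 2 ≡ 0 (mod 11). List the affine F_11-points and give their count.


Affine F_11-points: {(0, 10), (1, 8), (3, 6), (4, 4), (5, 1), (6, 6), (7, 1), (8, 2), (9, 8), (10, 2)}; count = 10.

For each of the 121 pairs (x, y) ∈ F_11², evaluate f(x, y) mod 11. Record the zeros.
  x = 0: [0↦2, 1↦4, 2↦6, 3↦8, 4↦10, 5↦1, 6↦3, 7↦5, 8↦7, 9↦9, 10↦0]  zeros at y ∈ {10}
  x = 1: [0↦3, 1↦4, 2↦5, 3↦6, 4↦7, 5↦8, 6↦9, 7↦10, 8↦0, 9↦1, 10↦2]  zeros at y ∈ {8}
  x = 2: [0↦8, 1↦8, 2↦8, 3↦8, 4↦8, 5↦8, 6↦8, 7↦8, 8↦8, 9↦8, 10↦8]  zeros at y ∈ ∅
  x = 3: [0↦6, 1↦5, 2↦4, 3↦3, 4↦2, 5↦1, 6↦0, 7↦10, 8↦9, 9↦8, 10↦7]  zeros at y ∈ {6}
  x = 4: [0↦8, 1↦6, 2↦4, 3↦2, 4↦0, 5↦9, 6↦7, 7↦5, 8↦3, 9↦1, 10↦10]  zeros at y ∈ {4}
  x = 5: [0↦3, 1↦0, 2↦8, 3↦5, 4↦2, 5↦10, 6↦7, 7↦4, 8↦1, 9↦9, 10↦6]  zeros at y ∈ {1}
  x = 6: [0↦2, 1↦9, 2↦5, 3↦1, 4↦8, 5↦4, 6↦0, 7↦7, 8↦3, 9↦10, 10↦6]  zeros at y ∈ {6}
  x = 7: [0↦5, 1↦0, 2↦6, 3↦1, 4↦7, 5↦2, 6↦8, 7↦3, 8↦9, 9↦4, 10↦10]  zeros at y ∈ {1}
  x = 8: [0↦1, 1↦6, 2↦0, 3↦5, 4↦10, 5↦4, 6↦9, 7↦3, 8↦8, 9↦2, 10↦7]  zeros at y ∈ {2}
  x = 9: [0↦1, 1↦5, 2↦9, 3↦2, 4↦6, 5↦10, 6↦3, 7↦7, 8↦0, 9↦4, 10↦8]  zeros at y ∈ {8}
  x = 10: [0↦5, 1↦8, 2↦0, 3↦3, 4↦6, 5↦9, 6↦1, 7↦4, 8↦7, 9↦10, 10↦2]  zeros at y ∈ {2}
Collecting zeros: affine points = {(0, 10), (1, 8), (3, 6), (4, 4), (5, 1), (6, 6), (7, 1), (8, 2), (9, 8), (10, 2)}.
Total count |C(F_11)_aff| = 10.


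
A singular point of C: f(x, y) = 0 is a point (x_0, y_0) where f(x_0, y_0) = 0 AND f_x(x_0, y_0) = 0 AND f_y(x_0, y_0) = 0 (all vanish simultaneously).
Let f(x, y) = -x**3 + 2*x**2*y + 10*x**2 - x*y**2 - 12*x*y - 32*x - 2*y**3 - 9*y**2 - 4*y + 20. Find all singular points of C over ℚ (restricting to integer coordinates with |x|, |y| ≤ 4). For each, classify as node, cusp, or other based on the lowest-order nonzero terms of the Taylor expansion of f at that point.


Singular points: {(2, -2)}; classification: cusp.

Compute partial derivatives:
  f_x = -3*x**2 + 4*x*y + 20*x - y**2 - 12*y - 32.
  f_y = 2*x**2 - 2*x*y - 12*x - 6*y**2 - 18*y - 4.
Scan x_0 ∈ {−4, ..., 4}. For each x_0, f_y(x_0, y) is a polynomial in y; find its integer roots y ∈ {−4, ..., 4}, then test f_x and f at those candidates.
  x = -4: f_y(-4, y) = -6*y**2 - 10*y + 76; no integer root y with |y| ≤ 4.
  x = -3: f_y(-3, y) = -6*y**2 - 12*y + 50; no integer root y with |y| ≤ 4.
  x = -2: f_y(-2, y) = -6*y**2 - 14*y + 28; no integer root y with |y| ≤ 4.
  x = -1: f_y(-1, y) = -6*y**2 - 16*y + 10; no integer root y with |y| ≤ 4.
  x = 0: f_y(0, y) = -6*y**2 - 18*y - 4; no integer root y with |y| ≤ 4.
  x = 1: f_y(1, y) = -6*y**2 - 20*y - 14; vanishes at y ∈ {-1}. (1, -1): f_x = -8 ≠ 0.
  x = 2: f_y(2, y) = -6*y**2 - 22*y - 20; vanishes at y ∈ {-2}. (2, -2): f_x = 0, f = 0 — SINGULAR.
  x = 3: f_y(3, y) = -6*y**2 - 24*y - 22; no integer root y with |y| ≤ 4.
  x = 4: f_y(4, y) = -6*y**2 - 26*y - 20; vanishes at y ∈ {-1}. (4, -1): f_x = -5 ≠ 0.
Only singular point on the grid: (2, -2).
Classify: substitute x = 2 + u, y = -2 + v and expand: f = -u**3 + 2*u**2*v - u*v**2 - 2*v**3 + v**2.
No constant or linear terms (consistent with a singular point). Quadratic part: v**2. Cubic part: -u**3 + 2*u**2*v - u*v**2 - 2*v**3.
The quadratic part v**2 is a perfect square, so there is a single (double) tangent line v = 0, i.e. y = -2. Restricting the cubic part to that line (v = 0) leaves -u**3 ≠ 0, so f is not divisible by v and the branch is v² ≈ u**3 to lowest order — this is a cusp.
Classification: cusp.


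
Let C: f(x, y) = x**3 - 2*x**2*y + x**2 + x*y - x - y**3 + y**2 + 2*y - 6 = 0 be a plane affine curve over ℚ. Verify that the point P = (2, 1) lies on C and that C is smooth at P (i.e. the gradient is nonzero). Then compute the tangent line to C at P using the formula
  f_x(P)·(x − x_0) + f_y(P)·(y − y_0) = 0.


Tangent line at P: 8*x - 5*y - 11 = 0.

Step 1: f(2, 1) = 0, so P lies on C.
Step 2: partial derivatives
  f_x(x, y) = 3*x**2 - 4*x*y + 2*x + y - 1, f_y(x, y) = -2*x**2 + x - 3*y**2 + 2*y + 2.
  f_x(P) = 8, f_y(P) = -5 (gradient nonzero, so P is smooth).
Step 3: tangent line at P: 8·(x − 2) + -5·(y − 1) = 0.
Expanding: 8*x - 5*y - 11 = 0.


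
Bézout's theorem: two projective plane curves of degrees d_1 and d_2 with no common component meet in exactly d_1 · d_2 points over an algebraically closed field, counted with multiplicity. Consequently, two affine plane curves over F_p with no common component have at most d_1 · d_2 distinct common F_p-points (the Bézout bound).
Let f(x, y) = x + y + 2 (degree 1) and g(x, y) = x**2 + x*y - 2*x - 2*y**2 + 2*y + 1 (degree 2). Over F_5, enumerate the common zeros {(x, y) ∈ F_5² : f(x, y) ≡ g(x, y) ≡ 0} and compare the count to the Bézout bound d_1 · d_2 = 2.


Common zeros: ∅; count = 0; Bézout bound = 2.

deg(f) = 1, deg(g) = 2, so Bézout bound = 2.
Scan x ∈ F_5. For each x, list the y ∈ F_5 with f(x, y) ≡ 0 and those with g(x, y) ≡ 0 (mod 5); the common zeros in that column are the intersection.
  x = 0: f ≡ 0 at y ∈ {3}; g ≡ 0 at y ∈ ∅; common: ∅.
  x = 1: f ≡ 0 at y ∈ {2}; g ≡ 0 at y ∈ {0, 4}; common: ∅.
  x = 2: f ≡ 0 at y ∈ {1}; g ≡ 0 at y ∈ {3, 4}; common: ∅.
  x = 3: f ≡ 0 at y ∈ {0}; g ≡ 0 at y ∈ ∅; common: ∅.
  x = 4: f ≡ 0 at y ∈ {4}; g ≡ 0 at y ∈ ∅; common: ∅.
Collecting: common zeros = ∅, so the count is 0.
Comparison with the Bézout bound: 0 ≤ 2 = deg(f)·deg(g), as expected for curves with no common component (the affine F_5-count falls short of the bound because intersections may lie at infinity, over extension fields, or carry multiplicity).


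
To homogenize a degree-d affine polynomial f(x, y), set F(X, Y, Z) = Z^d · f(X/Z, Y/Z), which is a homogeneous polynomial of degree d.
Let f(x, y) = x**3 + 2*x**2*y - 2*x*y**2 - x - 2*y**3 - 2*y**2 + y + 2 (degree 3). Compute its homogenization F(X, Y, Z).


F(X, Y, Z) = X**3 + 2*X**2*Y - 2*X*Y**2 - X*Z**2 - 2*Y**3 - 2*Y**2*Z + Y*Z**2 + 2*Z**3

deg(f) = 3.
Substitute x = X/Z, y = Y/Z into f, then multiply by Z^3.
  monomial 1·x^3·y^0 ↦ 1·X^3·Y^0·Z^0.
  monomial 2·x^2·y^1 ↦ 2·X^2·Y^1·Z^0.
  monomial -2·x^1·y^2 ↦ -2·X^1·Y^2·Z^0.
  monomial -1·x^1·y^0 ↦ -1·X^1·Y^0·Z^2.
  monomial -2·x^0·y^3 ↦ -2·X^0·Y^3·Z^0.
  monomial -2·x^0·y^2 ↦ -2·X^0·Y^2·Z^1.
  monomial 1·x^0·y^1 ↦ 1·X^0·Y^1·Z^2.
  monomial 2·x^0·y^0 ↦ 2·X^0·Y^0·Z^3.
Collecting: F(X, Y, Z) = X**3 + 2*X**2*Y - 2*X*Y**2 - X*Z**2 - 2*Y**3 - 2*Y**2*Z + Y*Z**2 + 2*Z**3.


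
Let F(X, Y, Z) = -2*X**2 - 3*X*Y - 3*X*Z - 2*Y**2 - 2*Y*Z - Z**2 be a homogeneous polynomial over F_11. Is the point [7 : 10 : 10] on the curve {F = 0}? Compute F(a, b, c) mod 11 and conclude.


F(7,10,10) ≡ 5 (mod 11); P is NOT on the curve.

Evaluate F(7, 10, 10) term-by-term (mod 11).
  -2*X**2 ↦ -2·49·1·1 = -98
  -3*X*Y ↦ -3·7·10·1 = -210
  -3*X*Z ↦ -3·7·1·10 = -210
  -2*Y**2 ↦ -2·1·100·1 = -200
  -2*Y*Z ↦ -2·1·10·10 = -200
  -Z**2 ↦ -1·1·1·100 = -100
Sum: F(7, 10, 10) = (-98) + (-210) + (-210) + (-200) + (-200) + (-100) = -1018.
Reducing mod 11: -1018 ≡ 5 (mod 11).
Since F(a, b, c) ≡ 5 ≠ 0 (mod 11), P does NOT lie on the curve.


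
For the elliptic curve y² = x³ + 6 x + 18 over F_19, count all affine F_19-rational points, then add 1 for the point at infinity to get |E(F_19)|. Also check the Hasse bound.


Affine points = {(1, 5), (1, 14), (2, 0), (3, 5), (3, 14), (4, 7), (4, 12), (6, 2), (6, 17), (7, 2), (7, 17), (11, 3), (11, 16), (15, 5), (15, 14), (16, 7), (16, 12), (17, 6), (17, 13), (18, 7), (18, 12)}; affine count = 21; |E(F_19)| = 22.

Discriminant check: Δ ∝ 4a³ + 27b² = 4·6³ + 27·18² = 4·216 + 27·324 ≡ 17 (mod 19). Nonzero ⇒ E is nonsingular.
For each x ∈ F_19, compute rhs = x³ + 6·x + 18 mod 19, then count y ∈ F_19 with y² ≡ rhs.
  x = 0: rhs = 18, matching y values: none (0 points).
  x = 1: rhs = 6, matching y values: 5, 14 (2 points).
  x = 2: rhs = 0, matching y values: 0 (1 points).
  x = 3: rhs = 6, matching y values: 5, 14 (2 points).
  x = 4: rhs = 11, matching y values: 7, 12 (2 points).
  x = 5: rhs = 2, matching y values: none (0 points).
  x = 6: rhs = 4, matching y values: 2, 17 (2 points).
  x = 7: rhs = 4, matching y values: 2, 17 (2 points).
  x = 8: rhs = 8, matching y values: none (0 points).
  x = 9: rhs = 3, matching y values: none (0 points).
  x = 10: rhs = 14, matching y values: none (0 points).
  x = 11: rhs = 9, matching y values: 3, 16 (2 points).
  x = 12: rhs = 13, matching y values: none (0 points).
  x = 13: rhs = 13, matching y values: none (0 points).
  x = 14: rhs = 15, matching y values: none (0 points).
  x = 15: rhs = 6, matching y values: 5, 14 (2 points).
  x = 16: rhs = 11, matching y values: 7, 12 (2 points).
  x = 17: rhs = 17, matching y values: 6, 13 (2 points).
  x = 18: rhs = 11, matching y values: 7, 12 (2 points).
Total affine count: 21.
Full point count |E(F_19)| = 21 + 1 = 22.
Hasse bound: |22 − (19+1)| = |2| = 2 ≤ 2√19 ≈ 8.7178 ✓.


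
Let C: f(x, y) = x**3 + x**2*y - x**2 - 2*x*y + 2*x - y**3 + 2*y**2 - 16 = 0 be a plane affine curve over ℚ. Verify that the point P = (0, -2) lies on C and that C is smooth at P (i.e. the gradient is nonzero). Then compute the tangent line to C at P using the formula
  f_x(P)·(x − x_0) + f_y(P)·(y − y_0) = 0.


Tangent line at P: 6*x - 20*y - 40 = 0.

Step 1: f(0, -2) = 0, so P lies on C.
Step 2: partial derivatives
  f_x(x, y) = 3*x**2 + 2*x*y - 2*x - 2*y + 2, f_y(x, y) = x**2 - 2*x - 3*y**2 + 4*y.
  f_x(P) = 6, f_y(P) = -20 (gradient nonzero, so P is smooth).
Step 3: tangent line at P: 6·(x − 0) + -20·(y − -2) = 0.
Expanding: 6*x - 20*y - 40 = 0.
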